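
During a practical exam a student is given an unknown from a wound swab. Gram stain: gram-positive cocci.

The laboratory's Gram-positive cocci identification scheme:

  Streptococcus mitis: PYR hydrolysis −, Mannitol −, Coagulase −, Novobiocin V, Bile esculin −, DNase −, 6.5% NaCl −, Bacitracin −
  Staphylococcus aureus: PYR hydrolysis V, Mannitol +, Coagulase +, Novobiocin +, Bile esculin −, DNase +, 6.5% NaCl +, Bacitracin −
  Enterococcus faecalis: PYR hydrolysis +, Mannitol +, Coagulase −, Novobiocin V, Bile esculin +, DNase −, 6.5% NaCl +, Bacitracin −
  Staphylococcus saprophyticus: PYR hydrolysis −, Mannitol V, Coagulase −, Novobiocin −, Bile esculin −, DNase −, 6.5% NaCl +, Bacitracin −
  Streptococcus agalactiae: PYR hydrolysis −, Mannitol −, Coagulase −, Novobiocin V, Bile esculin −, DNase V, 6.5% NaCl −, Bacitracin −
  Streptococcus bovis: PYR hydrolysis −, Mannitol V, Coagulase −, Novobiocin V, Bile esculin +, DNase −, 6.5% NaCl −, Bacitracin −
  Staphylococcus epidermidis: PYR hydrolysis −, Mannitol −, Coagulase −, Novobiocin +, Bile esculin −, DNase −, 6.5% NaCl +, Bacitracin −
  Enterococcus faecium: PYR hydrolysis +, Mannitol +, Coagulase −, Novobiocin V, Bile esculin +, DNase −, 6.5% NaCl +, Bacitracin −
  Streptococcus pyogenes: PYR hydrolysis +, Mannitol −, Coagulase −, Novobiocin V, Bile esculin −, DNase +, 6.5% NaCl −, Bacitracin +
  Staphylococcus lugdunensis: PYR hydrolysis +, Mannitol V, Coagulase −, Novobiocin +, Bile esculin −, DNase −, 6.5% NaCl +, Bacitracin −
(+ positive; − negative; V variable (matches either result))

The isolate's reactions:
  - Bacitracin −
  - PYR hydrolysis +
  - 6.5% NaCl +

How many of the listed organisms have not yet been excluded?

4

Bacitracin −: excludes Streptococcus pyogenes — 9 left.
PYR hydrolysis +: excludes 5 organisms — 4 left.
6.5% NaCl +: all 4 remaining candidates are consistent.
Still consistent: Enterococcus faecalis, Enterococcus faecium, Staphylococcus aureus, Staphylococcus lugdunensis.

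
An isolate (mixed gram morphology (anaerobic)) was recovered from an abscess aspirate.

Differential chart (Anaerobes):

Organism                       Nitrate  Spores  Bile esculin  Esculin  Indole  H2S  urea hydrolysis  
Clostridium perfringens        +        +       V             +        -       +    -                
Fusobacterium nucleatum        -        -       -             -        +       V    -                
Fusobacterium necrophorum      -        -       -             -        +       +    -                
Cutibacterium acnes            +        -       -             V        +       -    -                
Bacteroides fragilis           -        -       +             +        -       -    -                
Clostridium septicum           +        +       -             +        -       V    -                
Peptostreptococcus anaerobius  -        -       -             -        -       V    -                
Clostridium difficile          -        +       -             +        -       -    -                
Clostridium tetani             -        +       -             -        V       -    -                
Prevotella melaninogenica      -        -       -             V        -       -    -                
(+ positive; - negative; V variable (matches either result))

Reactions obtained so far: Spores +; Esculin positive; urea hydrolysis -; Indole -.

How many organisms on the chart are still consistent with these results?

3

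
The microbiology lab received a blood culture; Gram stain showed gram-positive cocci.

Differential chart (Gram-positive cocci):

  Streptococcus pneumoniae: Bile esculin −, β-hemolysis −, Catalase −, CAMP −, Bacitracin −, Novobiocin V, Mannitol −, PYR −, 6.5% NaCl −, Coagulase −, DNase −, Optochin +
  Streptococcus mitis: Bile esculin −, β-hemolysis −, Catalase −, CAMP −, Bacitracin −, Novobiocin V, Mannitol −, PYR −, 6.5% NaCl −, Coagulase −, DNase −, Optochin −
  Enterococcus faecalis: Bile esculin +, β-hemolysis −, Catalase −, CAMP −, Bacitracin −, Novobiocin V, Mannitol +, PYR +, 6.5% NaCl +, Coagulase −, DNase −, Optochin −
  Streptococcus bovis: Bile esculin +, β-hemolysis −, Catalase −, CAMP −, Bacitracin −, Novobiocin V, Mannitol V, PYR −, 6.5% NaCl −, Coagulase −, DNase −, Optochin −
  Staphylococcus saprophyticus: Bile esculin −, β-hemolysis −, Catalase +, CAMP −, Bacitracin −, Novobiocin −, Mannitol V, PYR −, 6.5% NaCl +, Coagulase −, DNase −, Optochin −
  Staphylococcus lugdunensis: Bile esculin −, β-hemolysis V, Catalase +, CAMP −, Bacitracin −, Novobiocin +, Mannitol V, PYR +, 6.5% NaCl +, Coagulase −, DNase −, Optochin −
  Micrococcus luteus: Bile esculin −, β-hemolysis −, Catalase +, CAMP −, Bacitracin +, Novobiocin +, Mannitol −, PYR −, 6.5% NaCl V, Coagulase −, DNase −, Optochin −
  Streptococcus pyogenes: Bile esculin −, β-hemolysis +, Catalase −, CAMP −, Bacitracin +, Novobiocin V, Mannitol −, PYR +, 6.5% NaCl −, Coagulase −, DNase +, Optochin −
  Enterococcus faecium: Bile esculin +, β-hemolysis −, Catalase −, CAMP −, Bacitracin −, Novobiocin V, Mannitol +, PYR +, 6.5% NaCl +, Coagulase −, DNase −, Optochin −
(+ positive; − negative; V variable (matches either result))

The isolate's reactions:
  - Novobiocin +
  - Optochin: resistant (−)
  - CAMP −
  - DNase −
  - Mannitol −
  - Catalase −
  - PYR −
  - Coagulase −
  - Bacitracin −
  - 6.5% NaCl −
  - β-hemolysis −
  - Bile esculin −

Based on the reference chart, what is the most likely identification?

Streptococcus mitis

β-hemolysis −: excludes Streptococcus pyogenes — 8 left.
CAMP −: all 8 remaining candidates are consistent.
Optochin −: excludes Streptococcus pneumoniae — 7 left.
DNase −: all 7 remaining candidates are consistent.
6.5% NaCl −: excludes Enterococcus faecalis, Staphylococcus saprophyticus, Staphylococcus lugdunensis, Enterococcus faecium — 3 left.
Mannitol −: all 3 remaining candidates are consistent.
Bile esculin −: excludes Streptococcus bovis — 2 left.
PYR −: all 2 remaining candidates are consistent.
Novobiocin +: all 2 remaining candidates are consistent.
Catalase −: excludes Micrococcus luteus — 1 left.
Bacitracin −: the one remaining candidate is consistent.
Coagulase −: the one remaining candidate is consistent.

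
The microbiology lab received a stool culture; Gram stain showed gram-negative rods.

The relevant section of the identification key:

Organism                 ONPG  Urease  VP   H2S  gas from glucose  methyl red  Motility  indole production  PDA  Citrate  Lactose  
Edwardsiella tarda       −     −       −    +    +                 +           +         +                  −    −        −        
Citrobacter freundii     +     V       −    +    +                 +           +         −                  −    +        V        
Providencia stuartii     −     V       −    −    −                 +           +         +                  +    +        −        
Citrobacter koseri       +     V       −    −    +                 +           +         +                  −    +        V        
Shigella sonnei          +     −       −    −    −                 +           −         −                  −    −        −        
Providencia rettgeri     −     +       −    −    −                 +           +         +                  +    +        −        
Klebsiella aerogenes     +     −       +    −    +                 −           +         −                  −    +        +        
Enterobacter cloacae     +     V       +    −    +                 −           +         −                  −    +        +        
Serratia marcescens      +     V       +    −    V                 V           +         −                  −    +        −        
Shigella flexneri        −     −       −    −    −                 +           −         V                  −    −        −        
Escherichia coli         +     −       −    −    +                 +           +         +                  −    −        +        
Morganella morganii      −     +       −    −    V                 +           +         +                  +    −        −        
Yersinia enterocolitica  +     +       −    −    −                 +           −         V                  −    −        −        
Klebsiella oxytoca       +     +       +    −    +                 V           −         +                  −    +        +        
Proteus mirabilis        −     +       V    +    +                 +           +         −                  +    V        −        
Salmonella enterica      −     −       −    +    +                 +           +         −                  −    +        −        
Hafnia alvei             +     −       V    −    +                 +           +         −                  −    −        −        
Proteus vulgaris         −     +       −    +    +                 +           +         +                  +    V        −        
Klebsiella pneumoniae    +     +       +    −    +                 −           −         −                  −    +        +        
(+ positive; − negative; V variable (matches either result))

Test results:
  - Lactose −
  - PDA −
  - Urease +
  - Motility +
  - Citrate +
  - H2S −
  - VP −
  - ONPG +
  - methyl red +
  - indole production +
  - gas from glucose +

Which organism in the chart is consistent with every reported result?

Citrobacter koseri

indole production +: excludes 9 organisms — 10 left.
PDA −: excludes Providencia stuartii, Providencia rettgeri, Morganella morganii, Proteus vulgaris — 6 left.
Lactose −: excludes Escherichia coli, Klebsiella oxytoca — 4 left.
H2S −: excludes Edwardsiella tarda — 3 left.
Citrate +: excludes Shigella flexneri, Yersinia enterocolitica — 1 left.
methyl red +: the one remaining candidate is consistent.
VP −: the one remaining candidate is consistent.
Urease +: the one remaining candidate is consistent.
gas from glucose +: the one remaining candidate is consistent.
ONPG +: the one remaining candidate is consistent.
Motility +: the one remaining candidate is consistent.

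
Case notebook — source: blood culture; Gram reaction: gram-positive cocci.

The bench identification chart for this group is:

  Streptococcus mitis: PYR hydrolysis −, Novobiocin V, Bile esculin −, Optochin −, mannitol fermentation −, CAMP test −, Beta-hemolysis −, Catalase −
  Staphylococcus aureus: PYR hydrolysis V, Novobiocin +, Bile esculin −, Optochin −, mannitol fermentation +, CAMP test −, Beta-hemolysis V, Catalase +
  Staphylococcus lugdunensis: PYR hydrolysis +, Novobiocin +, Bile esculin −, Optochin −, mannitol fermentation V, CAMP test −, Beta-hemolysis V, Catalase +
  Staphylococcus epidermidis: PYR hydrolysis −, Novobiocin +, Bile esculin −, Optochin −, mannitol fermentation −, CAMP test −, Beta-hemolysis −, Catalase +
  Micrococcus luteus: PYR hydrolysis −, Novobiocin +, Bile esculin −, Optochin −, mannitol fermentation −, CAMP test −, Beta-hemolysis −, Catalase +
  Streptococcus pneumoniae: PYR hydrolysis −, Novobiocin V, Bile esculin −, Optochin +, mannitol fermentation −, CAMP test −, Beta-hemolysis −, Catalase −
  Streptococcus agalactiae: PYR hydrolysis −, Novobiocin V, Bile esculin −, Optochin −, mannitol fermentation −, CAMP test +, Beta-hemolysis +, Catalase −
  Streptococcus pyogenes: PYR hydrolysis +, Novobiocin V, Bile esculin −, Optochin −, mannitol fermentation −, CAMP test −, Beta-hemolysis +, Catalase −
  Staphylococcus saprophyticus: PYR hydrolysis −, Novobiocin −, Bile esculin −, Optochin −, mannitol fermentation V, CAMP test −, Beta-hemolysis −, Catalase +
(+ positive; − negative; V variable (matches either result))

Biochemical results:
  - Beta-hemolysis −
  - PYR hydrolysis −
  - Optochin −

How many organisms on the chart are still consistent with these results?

5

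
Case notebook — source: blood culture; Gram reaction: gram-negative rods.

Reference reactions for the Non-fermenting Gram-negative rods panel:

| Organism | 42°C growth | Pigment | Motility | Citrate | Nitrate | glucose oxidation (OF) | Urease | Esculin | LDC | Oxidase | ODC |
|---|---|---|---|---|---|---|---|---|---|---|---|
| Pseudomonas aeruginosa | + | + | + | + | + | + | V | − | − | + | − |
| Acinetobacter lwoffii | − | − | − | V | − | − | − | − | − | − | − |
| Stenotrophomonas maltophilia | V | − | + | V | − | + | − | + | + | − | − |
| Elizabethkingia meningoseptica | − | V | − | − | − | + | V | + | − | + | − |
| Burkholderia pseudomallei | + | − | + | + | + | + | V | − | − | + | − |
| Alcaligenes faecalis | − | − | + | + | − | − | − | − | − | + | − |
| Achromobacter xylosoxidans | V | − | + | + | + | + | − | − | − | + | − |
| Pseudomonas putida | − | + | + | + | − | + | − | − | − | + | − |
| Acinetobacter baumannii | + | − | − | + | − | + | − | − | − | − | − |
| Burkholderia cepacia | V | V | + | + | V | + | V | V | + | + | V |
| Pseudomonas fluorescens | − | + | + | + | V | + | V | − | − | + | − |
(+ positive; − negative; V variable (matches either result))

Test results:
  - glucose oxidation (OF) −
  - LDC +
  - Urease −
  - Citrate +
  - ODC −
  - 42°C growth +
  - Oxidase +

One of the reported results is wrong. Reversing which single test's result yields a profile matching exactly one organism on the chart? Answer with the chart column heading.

glucose oxidation (OF)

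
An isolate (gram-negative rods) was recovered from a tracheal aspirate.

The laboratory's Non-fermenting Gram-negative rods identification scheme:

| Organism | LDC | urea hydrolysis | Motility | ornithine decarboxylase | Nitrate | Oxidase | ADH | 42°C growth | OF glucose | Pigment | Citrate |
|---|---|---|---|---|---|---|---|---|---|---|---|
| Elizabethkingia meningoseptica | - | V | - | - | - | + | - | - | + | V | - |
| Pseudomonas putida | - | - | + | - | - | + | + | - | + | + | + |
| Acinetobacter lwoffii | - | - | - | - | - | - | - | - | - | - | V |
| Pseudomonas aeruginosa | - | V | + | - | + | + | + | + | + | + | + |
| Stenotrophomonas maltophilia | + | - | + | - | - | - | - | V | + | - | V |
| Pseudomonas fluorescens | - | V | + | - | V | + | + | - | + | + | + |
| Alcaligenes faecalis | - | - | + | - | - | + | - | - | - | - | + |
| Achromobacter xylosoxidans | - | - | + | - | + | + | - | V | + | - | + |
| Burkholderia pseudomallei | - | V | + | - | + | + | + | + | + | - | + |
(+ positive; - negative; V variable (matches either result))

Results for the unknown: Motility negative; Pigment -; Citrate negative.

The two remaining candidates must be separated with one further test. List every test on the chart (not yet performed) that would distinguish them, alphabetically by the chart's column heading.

OF glucose, Oxidase

Citrate -: excludes 6 organisms — 3 left.
Pigment -: all 3 remaining candidates are consistent.
Motility -: excludes Stenotrophomonas maltophilia — 2 left.
Two candidates remain: Acinetobacter lwoffii and Elizabethkingia meningoseptica.
  LDC: - vs - — same for both, does not separate.
  urea hydrolysis: - vs V — variable for at least one, does not separate.
  ornithine decarboxylase: - vs - — same for both, does not separate.
  Nitrate: - vs - — same for both, does not separate.
  Oxidase: Acinetobacter lwoffii -, Elizabethkingia meningoseptica + — discriminates.
  ADH: - vs - — same for both, does not separate.
  42°C growth: - vs - — same for both, does not separate.
  OF glucose: Acinetobacter lwoffii -, Elizabethkingia meningoseptica + — discriminates.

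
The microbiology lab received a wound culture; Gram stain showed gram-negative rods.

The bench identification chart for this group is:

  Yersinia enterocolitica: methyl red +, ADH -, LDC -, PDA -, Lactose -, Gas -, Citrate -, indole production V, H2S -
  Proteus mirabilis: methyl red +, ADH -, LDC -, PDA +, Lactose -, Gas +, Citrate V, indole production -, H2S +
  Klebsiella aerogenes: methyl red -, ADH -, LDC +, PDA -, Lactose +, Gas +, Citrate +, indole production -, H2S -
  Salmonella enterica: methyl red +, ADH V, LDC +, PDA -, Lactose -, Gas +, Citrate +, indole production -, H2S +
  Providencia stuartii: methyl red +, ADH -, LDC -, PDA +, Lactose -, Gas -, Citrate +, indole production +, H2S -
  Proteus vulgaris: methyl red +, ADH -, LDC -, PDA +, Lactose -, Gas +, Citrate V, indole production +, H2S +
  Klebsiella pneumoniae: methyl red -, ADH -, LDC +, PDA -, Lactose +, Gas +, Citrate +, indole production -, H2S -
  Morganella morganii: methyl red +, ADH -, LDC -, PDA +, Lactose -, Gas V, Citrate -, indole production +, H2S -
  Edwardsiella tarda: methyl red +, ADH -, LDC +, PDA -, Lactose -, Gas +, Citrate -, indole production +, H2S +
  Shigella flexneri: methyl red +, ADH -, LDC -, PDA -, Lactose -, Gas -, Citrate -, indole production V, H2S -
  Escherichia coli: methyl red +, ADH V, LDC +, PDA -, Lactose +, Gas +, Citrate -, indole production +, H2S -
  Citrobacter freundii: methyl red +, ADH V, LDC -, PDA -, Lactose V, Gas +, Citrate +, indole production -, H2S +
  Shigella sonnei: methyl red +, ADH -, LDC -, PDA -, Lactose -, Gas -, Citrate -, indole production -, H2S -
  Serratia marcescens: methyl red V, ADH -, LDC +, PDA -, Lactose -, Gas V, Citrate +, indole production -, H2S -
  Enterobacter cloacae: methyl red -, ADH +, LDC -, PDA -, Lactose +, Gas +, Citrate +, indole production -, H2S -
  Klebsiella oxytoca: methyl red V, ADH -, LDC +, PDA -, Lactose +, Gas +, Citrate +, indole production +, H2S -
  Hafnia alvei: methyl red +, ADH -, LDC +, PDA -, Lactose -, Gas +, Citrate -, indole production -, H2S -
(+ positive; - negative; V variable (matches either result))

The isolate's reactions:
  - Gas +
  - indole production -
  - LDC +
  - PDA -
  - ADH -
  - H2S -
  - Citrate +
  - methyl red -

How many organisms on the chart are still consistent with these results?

Gas +: excludes Yersinia enterocolitica, Providencia stuartii, Shigella flexneri, Shigella sonnei — 13 left.
H2S -: excludes 5 organisms — 8 left.
methyl red -: excludes Morganella morganii, Escherichia coli, Hafnia alvei — 5 left.
Citrate +: all 5 remaining candidates are consistent.
PDA -: all 5 remaining candidates are consistent.
ADH -: excludes Enterobacter cloacae — 4 left.
LDC +: all 4 remaining candidates are consistent.
indole production -: excludes Klebsiella oxytoca — 3 left.
Still consistent: Klebsiella aerogenes, Klebsiella pneumoniae, Serratia marcescens.

3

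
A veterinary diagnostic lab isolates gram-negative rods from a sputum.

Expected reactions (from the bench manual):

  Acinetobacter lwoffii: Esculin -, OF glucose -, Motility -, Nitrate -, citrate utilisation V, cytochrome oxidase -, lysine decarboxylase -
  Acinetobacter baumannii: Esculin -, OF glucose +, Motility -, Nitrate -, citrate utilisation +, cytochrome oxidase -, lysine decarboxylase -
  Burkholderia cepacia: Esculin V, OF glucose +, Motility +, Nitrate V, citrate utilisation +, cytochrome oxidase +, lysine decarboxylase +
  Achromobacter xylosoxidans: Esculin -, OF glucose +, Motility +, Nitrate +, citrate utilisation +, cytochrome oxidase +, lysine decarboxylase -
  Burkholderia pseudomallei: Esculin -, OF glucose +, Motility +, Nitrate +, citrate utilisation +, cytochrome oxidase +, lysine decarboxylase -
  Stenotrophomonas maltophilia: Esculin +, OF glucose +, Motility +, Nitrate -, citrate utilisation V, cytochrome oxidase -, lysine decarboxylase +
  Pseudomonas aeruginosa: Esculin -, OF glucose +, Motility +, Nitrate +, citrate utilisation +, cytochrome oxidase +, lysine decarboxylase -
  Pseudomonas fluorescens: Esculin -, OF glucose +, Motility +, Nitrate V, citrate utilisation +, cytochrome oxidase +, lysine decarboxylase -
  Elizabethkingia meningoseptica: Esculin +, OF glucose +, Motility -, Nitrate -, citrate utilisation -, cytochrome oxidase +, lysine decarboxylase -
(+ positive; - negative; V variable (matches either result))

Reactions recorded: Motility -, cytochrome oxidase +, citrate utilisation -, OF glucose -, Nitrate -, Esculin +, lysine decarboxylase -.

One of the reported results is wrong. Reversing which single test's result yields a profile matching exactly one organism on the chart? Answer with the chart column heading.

OF glucose

As reported, no row in the chart matches all 7 reactions.
Reversing Esculin → still no organism matches.
Reversing cytochrome oxidase → still no organism matches.
Reversing Motility → still no organism matches.
Reversing lysine decarboxylase → still no organism matches.
Reversing OF glucose (to +) → unique match: Elizabethkingia meningoseptica.
Reversing citrate utilisation → still no organism matches.
Reversing Nitrate → still no organism matches.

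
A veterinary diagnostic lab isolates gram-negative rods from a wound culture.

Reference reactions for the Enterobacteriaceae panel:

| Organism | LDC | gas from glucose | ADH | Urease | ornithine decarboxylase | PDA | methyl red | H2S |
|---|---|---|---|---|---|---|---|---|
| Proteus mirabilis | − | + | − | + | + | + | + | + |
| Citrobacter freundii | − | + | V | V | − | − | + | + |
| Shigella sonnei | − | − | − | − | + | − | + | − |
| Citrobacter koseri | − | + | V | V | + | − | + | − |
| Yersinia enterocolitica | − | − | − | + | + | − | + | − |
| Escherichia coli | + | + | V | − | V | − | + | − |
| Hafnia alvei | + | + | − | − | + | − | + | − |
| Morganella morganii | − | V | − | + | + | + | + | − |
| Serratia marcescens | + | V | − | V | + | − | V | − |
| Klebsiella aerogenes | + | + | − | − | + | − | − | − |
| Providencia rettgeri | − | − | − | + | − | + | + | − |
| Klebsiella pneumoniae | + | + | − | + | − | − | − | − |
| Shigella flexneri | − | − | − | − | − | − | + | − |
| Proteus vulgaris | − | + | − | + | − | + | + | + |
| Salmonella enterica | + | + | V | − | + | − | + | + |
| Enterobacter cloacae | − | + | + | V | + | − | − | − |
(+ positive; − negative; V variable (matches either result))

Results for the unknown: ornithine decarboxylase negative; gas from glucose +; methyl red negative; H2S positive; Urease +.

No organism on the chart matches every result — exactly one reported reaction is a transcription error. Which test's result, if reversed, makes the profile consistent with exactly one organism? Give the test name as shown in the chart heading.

H2S

As reported, no row in the chart matches all 5 reactions.
Reversing H2S (to −) → unique match: Klebsiella pneumoniae.
Reversing Urease → still no organism matches.
Reversing gas from glucose → still no organism matches.
Reversing ornithine decarboxylase → still no organism matches.
Reversing methyl red → 2 organisms match (not unique).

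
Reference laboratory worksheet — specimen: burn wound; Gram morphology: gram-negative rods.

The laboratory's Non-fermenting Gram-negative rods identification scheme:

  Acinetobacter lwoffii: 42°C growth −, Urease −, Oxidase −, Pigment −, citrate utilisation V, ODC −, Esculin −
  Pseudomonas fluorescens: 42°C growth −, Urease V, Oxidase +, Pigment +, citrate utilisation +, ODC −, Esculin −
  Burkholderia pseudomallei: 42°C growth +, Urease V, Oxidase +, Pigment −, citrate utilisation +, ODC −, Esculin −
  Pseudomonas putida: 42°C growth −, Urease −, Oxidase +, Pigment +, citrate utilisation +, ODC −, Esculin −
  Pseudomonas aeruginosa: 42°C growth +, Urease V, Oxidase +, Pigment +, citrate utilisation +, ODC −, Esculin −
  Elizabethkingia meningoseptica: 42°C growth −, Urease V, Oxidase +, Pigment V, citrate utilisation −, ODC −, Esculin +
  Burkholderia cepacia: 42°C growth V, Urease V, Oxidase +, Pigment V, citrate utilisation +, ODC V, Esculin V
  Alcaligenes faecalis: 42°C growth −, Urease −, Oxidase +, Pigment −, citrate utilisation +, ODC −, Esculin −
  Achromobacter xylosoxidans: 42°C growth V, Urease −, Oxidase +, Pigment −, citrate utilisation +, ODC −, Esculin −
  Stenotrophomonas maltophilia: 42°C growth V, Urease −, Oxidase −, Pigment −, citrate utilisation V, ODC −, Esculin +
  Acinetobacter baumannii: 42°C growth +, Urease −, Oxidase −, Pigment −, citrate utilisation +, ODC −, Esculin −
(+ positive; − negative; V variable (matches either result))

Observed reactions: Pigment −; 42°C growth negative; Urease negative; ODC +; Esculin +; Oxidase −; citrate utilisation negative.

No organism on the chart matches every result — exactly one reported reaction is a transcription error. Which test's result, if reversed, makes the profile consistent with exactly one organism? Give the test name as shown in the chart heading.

ODC

As reported, no row in the chart matches all 7 reactions.
Reversing ODC (to −) → unique match: Stenotrophomonas maltophilia.
Reversing Pigment → still no organism matches.
Reversing 42°C growth → still no organism matches.
Reversing Oxidase → still no organism matches.
Reversing Esculin → still no organism matches.
Reversing Urease → still no organism matches.
Reversing citrate utilisation → still no organism matches.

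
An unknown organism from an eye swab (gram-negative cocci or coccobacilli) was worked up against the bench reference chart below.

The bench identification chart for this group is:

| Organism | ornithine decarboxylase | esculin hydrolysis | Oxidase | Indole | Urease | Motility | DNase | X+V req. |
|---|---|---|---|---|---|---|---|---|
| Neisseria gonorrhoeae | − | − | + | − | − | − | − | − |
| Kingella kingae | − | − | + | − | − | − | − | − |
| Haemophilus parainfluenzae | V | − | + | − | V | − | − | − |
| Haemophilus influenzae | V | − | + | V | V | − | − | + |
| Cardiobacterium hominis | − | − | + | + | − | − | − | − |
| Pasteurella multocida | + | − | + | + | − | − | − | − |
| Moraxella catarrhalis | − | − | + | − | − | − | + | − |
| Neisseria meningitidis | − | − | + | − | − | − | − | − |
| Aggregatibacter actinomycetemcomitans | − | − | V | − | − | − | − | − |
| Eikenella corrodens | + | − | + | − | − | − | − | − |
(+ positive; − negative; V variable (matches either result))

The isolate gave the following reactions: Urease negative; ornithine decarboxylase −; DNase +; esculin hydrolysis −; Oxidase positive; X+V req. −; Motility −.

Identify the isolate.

Motility −: all 10 remaining candidates are consistent.
DNase +: excludes 9 organisms — 1 left.
ornithine decarboxylase −: the one remaining candidate is consistent.
Urease −: the one remaining candidate is consistent.
esculin hydrolysis −: the one remaining candidate is consistent.
Oxidase +: the one remaining candidate is consistent.
X+V req. −: the one remaining candidate is consistent.

Moraxella catarrhalis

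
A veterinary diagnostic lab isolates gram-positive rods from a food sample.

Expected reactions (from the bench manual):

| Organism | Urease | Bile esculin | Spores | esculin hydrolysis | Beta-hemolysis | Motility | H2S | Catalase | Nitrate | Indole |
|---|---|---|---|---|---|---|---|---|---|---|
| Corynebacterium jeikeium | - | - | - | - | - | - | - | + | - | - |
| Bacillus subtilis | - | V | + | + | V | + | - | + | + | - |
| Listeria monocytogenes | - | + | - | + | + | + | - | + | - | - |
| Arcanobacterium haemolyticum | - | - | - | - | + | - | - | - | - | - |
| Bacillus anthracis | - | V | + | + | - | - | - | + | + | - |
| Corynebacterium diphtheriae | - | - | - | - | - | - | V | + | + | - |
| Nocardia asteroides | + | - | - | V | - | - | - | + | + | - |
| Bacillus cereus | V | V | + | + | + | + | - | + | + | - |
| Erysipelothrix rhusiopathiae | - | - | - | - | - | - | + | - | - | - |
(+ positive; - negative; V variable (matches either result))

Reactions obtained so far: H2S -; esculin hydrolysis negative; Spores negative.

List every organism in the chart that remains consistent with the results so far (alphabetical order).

Arcanobacterium haemolyticum, Corynebacterium diphtheriae, Corynebacterium jeikeium, Nocardia asteroides

H2S -: excludes Erysipelothrix rhusiopathiae — 8 left.
esculin hydrolysis -: excludes Bacillus subtilis, Listeria monocytogenes, Bacillus anthracis, Bacillus cereus — 4 left.
Spores -: all 4 remaining candidates are consistent.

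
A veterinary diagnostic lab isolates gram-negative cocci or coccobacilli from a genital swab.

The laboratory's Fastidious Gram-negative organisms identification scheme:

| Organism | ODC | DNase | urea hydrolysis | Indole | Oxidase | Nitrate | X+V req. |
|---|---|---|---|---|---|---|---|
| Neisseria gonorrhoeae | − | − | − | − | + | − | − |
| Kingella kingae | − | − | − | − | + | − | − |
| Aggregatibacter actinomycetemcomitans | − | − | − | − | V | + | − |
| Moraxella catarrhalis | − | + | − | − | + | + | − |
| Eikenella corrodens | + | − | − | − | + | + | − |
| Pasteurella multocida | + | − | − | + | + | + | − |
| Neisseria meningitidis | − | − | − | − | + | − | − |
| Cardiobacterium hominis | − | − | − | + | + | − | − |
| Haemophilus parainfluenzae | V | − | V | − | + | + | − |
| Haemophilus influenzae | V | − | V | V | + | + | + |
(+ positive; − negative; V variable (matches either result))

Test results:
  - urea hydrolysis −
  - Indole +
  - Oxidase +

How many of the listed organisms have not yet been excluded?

urea hydrolysis −: all 10 remaining candidates are consistent.
Indole +: excludes 7 organisms — 3 left.
Oxidase +: all 3 remaining candidates are consistent.
Still consistent: Cardiobacterium hominis, Haemophilus influenzae, Pasteurella multocida.

3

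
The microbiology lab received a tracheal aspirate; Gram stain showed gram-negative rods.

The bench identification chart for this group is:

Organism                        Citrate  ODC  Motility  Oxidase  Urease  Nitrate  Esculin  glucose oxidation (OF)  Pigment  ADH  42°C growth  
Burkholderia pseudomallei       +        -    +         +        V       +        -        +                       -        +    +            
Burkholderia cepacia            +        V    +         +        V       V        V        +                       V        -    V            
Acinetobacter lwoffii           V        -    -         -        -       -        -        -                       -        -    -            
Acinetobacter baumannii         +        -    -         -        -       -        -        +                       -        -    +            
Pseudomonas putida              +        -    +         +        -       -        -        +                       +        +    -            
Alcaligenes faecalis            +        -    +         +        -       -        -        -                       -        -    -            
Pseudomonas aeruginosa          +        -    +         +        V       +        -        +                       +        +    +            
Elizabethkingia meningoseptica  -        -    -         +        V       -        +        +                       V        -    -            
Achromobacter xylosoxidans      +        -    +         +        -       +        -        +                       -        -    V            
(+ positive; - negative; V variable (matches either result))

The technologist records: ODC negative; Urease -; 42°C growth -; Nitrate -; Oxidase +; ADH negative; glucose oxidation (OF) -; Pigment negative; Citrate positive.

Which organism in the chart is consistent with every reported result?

Pigment -: excludes Pseudomonas putida, Pseudomonas aeruginosa — 7 left.
Citrate +: excludes Elizabethkingia meningoseptica — 6 left.
42°C growth -: excludes Burkholderia pseudomallei, Acinetobacter baumannii — 4 left.
Nitrate -: excludes Achromobacter xylosoxidans — 3 left.
ODC -: all 3 remaining candidates are consistent.
glucose oxidation (OF) -: excludes Burkholderia cepacia — 2 left.
ADH -: all 2 remaining candidates are consistent.
Urease -: all 2 remaining candidates are consistent.
Oxidase +: excludes Acinetobacter lwoffii — 1 left.

Alcaligenes faecalis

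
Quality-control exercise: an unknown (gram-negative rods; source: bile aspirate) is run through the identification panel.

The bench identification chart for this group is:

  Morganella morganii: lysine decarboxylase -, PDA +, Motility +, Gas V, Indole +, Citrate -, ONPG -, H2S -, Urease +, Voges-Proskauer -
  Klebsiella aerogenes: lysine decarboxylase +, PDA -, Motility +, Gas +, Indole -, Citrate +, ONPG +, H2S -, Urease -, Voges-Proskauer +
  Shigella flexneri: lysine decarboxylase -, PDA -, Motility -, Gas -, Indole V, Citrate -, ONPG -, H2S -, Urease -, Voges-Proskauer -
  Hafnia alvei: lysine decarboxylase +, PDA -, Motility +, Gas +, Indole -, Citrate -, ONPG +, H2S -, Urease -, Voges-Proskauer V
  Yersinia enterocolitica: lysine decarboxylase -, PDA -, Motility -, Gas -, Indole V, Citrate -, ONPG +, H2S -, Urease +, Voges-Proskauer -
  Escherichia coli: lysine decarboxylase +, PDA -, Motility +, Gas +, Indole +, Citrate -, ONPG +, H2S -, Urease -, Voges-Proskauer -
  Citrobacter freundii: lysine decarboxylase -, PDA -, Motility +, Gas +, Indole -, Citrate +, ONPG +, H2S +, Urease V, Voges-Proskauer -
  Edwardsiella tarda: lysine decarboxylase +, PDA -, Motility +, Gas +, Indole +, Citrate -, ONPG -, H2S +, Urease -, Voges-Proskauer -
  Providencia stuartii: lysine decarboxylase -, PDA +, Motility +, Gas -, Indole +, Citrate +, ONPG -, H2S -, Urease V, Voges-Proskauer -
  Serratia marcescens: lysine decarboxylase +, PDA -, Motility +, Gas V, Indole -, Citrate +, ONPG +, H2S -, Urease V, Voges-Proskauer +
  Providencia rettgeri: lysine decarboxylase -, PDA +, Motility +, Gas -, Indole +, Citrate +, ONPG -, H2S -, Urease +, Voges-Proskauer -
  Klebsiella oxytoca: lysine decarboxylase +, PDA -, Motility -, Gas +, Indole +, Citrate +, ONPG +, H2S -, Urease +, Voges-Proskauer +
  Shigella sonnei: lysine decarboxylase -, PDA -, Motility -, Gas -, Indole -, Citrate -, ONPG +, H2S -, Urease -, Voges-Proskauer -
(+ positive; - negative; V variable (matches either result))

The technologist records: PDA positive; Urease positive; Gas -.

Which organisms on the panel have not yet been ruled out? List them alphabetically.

Morganella morganii, Providencia rettgeri, Providencia stuartii

Gas -: excludes 6 organisms — 7 left.
Urease +: excludes Shigella flexneri, Shigella sonnei — 5 left.
PDA +: excludes Yersinia enterocolitica, Serratia marcescens — 3 left.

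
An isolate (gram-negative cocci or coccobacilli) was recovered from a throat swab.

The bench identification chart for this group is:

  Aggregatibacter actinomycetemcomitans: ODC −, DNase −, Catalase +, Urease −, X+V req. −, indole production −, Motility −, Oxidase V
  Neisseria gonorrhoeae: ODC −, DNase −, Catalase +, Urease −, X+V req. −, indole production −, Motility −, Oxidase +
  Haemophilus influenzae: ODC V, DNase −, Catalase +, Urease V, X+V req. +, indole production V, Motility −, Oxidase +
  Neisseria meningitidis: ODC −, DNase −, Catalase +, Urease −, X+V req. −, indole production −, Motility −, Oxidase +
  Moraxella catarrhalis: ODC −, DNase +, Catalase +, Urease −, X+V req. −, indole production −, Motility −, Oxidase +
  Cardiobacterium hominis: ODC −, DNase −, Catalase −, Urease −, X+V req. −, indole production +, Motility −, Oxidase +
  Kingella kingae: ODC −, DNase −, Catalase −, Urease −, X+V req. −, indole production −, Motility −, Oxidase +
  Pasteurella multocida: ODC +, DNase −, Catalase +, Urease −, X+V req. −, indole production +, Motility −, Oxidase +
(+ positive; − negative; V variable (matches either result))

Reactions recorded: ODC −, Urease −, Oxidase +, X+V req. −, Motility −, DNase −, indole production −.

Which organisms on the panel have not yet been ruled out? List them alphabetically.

X+V req. −: excludes Haemophilus influenzae — 7 left.
indole production −: excludes Cardiobacterium hominis, Pasteurella multocida — 5 left.
DNase −: excludes Moraxella catarrhalis — 4 left.
Motility −: all 4 remaining candidates are consistent.
ODC −: all 4 remaining candidates are consistent.
Urease −: all 4 remaining candidates are consistent.
Oxidase +: all 4 remaining candidates are consistent.

Aggregatibacter actinomycetemcomitans, Kingella kingae, Neisseria gonorrhoeae, Neisseria meningitidis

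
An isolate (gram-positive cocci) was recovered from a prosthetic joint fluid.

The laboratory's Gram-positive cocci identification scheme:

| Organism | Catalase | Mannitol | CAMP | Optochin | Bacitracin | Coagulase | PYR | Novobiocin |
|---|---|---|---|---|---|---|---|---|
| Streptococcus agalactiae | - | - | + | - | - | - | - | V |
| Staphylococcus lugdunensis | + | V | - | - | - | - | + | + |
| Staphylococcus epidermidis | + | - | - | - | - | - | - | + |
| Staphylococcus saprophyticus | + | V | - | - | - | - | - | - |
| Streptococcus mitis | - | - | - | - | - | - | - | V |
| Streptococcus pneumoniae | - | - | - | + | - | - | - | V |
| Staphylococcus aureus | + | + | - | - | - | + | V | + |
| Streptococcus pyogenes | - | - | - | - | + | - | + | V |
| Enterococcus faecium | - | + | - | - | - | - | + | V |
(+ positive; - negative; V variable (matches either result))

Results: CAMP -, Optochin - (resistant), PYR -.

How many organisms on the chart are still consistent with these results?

4

Optochin -: excludes Streptococcus pneumoniae — 8 left.
CAMP -: excludes Streptococcus agalactiae — 7 left.
PYR -: excludes Staphylococcus lugdunensis, Streptococcus pyogenes, Enterococcus faecium — 4 left.
Still consistent: Staphylococcus aureus, Staphylococcus epidermidis, Staphylococcus saprophyticus, Streptococcus mitis.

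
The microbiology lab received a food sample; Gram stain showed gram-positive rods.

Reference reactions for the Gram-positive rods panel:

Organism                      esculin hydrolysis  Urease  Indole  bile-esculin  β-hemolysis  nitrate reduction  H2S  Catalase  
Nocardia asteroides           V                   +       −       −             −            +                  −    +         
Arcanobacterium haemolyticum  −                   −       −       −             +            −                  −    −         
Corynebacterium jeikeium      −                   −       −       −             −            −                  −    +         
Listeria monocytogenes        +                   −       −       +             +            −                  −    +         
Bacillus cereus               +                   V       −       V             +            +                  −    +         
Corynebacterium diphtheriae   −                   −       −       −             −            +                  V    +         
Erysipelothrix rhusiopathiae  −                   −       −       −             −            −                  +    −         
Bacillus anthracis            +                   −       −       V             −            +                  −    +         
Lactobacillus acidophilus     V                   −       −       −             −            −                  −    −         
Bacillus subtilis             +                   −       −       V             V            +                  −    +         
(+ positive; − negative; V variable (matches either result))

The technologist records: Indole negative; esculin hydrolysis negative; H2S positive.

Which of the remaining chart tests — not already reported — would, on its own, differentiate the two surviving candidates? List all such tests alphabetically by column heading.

Catalase, nitrate reduction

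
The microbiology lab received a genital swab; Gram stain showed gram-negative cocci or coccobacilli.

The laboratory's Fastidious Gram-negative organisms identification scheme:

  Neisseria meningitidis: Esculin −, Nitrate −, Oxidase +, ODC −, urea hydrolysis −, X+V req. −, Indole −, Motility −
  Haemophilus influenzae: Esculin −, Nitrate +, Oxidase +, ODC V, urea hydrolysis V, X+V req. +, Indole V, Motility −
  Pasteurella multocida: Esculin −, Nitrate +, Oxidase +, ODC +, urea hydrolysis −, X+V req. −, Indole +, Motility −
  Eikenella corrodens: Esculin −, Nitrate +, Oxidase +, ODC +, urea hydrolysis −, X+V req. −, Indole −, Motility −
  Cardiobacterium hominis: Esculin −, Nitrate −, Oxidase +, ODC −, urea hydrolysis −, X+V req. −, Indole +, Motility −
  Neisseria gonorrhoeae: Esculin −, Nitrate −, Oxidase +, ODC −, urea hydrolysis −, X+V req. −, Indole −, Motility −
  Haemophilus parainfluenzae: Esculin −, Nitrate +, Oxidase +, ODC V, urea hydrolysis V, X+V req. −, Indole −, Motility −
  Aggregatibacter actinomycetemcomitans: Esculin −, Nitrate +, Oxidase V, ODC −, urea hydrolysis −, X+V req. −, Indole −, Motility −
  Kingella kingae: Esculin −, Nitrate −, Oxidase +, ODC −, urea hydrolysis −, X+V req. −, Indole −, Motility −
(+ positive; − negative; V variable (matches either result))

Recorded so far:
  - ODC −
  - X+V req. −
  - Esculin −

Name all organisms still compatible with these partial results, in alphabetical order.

X+V req. −: excludes Haemophilus influenzae — 8 left.
Esculin −: all 8 remaining candidates are consistent.
ODC −: excludes Pasteurella multocida, Eikenella corrodens — 6 left.

Aggregatibacter actinomycetemcomitans, Cardiobacterium hominis, Haemophilus parainfluenzae, Kingella kingae, Neisseria gonorrhoeae, Neisseria meningitidis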